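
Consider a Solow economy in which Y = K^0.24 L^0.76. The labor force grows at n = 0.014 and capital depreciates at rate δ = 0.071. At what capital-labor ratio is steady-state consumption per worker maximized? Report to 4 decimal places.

k_gold ≈ 3.9188

Break-even investment rate: n + δ = 0.014 + 0.071 = 0.085.
Setting f'(k) = n+δ gives 0.24·k^(0.24−1) = 0.085, hence k_gold = (0.24/0.085)^(1/0.76) ≈ 3.9188.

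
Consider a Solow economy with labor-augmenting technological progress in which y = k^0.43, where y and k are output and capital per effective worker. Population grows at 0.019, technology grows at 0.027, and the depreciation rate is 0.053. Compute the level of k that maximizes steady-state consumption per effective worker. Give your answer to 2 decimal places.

k_gold ≈ 13.15

Capital per effective worker breaks even when investment replaces (n + g + δ)·k; here n + g + δ = 0.099.
Golden rule sets MPK = n+g+δ: 0.43·k^(0.43−1) = 0.099, so k_gold = (0.43/0.099)^(1/0.57) ≈ 13.1524.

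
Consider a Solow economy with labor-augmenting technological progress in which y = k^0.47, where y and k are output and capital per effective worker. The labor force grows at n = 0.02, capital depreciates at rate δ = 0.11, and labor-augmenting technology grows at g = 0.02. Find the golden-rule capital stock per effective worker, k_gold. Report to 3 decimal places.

Capital per effective worker breaks even when investment replaces (n + g + δ)·k; here n + g + δ = 0.15.
Golden rule sets MPK = n+g+δ: 0.47·k^(0.47−1) = 0.15, so k_gold = (0.47/0.15)^(1/0.53) ≈ 8.6270.

k_gold ≈ 8.627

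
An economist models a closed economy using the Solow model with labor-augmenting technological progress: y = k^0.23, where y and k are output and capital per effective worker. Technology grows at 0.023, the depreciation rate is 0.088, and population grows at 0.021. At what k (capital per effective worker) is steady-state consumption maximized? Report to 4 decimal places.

Break-even investment rate: n + g + δ = 0.021 + 0.023 + 0.088 = 0.132.
Setting f'(k) = n+g+δ gives 0.23·k^(0.23−1) = 0.132, hence k_gold = (0.23/0.132)^(1/0.77) ≈ 2.0568.

k_gold ≈ 2.0568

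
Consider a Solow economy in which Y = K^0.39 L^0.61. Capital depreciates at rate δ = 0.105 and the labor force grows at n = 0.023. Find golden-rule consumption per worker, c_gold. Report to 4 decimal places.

Capital per worker breaks even when investment replaces (n + δ)·k; here n + δ = 0.128.
At the golden rule the marginal product of capital equals n+δ: 0.39·k^(0.39−1) = 0.128. Solving, k_gold = (0.39/0.128)^(1/0.61) ≈ 6.2116.
y_gold = 6.2116^0.39 ≈ 2.0387.
c_gold = y_gold − (n+δ)·k_gold = 2.0387 − 0.128·6.2116 ≈ 1.2436.

c_gold ≈ 1.2436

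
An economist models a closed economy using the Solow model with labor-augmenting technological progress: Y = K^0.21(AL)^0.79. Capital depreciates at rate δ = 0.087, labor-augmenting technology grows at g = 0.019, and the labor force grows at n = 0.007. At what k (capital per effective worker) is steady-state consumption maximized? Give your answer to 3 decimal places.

The effective depreciation rate is n + g + δ = 0.007 + 0.019 + 0.087 = 0.113.
Maximizing c = f(k) − (n+g+δ)·k gives f'(k) = n+g+δ, i.e. 0.21·k^(0.21−1) = 0.113, so k_gold = (0.21/0.113)^(1/0.79) ≈ 2.1912.

k_gold ≈ 2.191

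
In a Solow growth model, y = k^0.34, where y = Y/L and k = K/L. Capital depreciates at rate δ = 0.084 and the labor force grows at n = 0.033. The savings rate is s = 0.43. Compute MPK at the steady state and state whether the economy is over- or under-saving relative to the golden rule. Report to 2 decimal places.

over-saving; MPK ≈ 0.09

n + δ = 0.033 + 0.084 = 0.117.
Steady-state k*: s·k^0.34 = 0.117·k gives k* = (0.43/0.117)^(1/0.66) ≈ 7.1860.
MPK = 0.34·7.1860^(-0.66) ≈ 0.0925.
MPK < n+δ = 0.117, so the economy is dynamically inefficient (over-saving).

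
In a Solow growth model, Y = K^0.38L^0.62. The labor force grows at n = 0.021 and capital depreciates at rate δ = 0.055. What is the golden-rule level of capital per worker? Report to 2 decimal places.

n + δ = 0.021 + 0.055 = 0.076.
Maximizing c = f(k) − (n+δ)·k gives f'(k) = n+δ, i.e. 0.38·k^(0.38−1) = 0.076, so k_gold = (0.38/0.076)^(1/0.62) ≈ 13.4082.

k_gold ≈ 13.41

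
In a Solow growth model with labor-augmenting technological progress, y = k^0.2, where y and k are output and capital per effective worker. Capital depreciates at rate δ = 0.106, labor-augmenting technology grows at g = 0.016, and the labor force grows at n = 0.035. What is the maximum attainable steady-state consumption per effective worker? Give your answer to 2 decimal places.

n + g + δ = 0.035 + 0.016 + 0.106 = 0.157.
Golden rule sets MPK = n+g+δ: 0.2·k^(0.2−1) = 0.157, so k_gold = (0.2/0.157)^(1/0.8) ≈ 1.3534.
y_gold = 1.3534^0.2 ≈ 1.0624.
c_gold = y_gold − (n+g+δ)·k_gold = 1.0624 − 0.157·1.3534 ≈ 0.8499.

c_gold ≈ 0.85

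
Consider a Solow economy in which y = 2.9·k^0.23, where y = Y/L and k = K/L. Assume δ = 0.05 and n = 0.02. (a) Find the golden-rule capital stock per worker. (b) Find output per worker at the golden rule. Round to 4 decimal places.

(a) k_gold ≈ 18.6838; (b) y_gold ≈ 5.6864

The effective depreciation rate is n + δ = 0.02 + 0.05 = 0.07.
Setting f'(k) = n+δ gives 0.23·2.9·k^(0.23−1) = 0.07, hence k_gold = (0.23·2.9/0.07)^(1/0.77) ≈ 18.6838.
y_gold = 2.9·18.6838^0.23 ≈ 5.6864.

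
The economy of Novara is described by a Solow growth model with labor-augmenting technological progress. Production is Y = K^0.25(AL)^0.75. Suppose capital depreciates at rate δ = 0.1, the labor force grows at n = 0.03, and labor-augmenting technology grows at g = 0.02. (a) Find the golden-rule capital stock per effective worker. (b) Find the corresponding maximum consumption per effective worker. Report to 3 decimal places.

(a) k_gold ≈ 1.976; (b) c_gold ≈ 0.889

The effective depreciation rate is n + g + δ = 0.03 + 0.02 + 0.1 = 0.15.
At the golden rule the marginal product of capital equals n+g+δ: 0.25·k^(0.25−1) = 0.15. Solving, k_gold = (0.25/0.15)^(1/0.75) ≈ 1.9761.
y_gold = 1.9761^0.25 ≈ 1.1856; c_gold = y_gold − 0.15·k_gold ≈ 0.8892.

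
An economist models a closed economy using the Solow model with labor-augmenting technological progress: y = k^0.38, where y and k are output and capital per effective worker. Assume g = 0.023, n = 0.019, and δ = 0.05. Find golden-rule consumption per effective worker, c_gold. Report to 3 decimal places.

The effective depreciation rate is n + g + δ = 0.019 + 0.023 + 0.05 = 0.092.
Setting f'(k) = n+g+δ gives 0.38·k^(0.38−1) = 0.092, hence k_gold = (0.38/0.092)^(1/0.62) ≈ 9.8524.
y_gold = 9.8524^0.38 ≈ 2.3853.
c_gold = y_gold − (n+g+δ)·k_gold = 2.3853 − 0.092·9.8524 ≈ 1.4789.

c_gold ≈ 1.479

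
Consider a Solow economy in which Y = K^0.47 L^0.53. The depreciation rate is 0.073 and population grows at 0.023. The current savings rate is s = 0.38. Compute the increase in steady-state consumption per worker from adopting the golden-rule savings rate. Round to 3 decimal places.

Δc ≈ 0.068

The effective depreciation rate is n + δ = 0.023 + 0.073 = 0.096.
Current steady state (s = 0.38): k* = (0.38/0.096)^(1/0.53) ≈ 13.4086, y* = 13.4086^0.47 ≈ 3.3874, c* = (1−0.38)·3.3874 ≈ 2.1002.
Maximizing c = f(k) − (n+δ)·k gives f'(k) = n+δ, i.e. 0.47·k^(0.47−1) = 0.096, so k_gold = (0.47/0.096)^(1/0.53) ≈ 20.0244.
y_gold = 20.0244^0.47 ≈ 4.0901, c_gold = y_gold − 0.096·k_gold ≈ 2.1677.
Gain: Δc = 2.1677 − 2.1002 ≈ 0.0675.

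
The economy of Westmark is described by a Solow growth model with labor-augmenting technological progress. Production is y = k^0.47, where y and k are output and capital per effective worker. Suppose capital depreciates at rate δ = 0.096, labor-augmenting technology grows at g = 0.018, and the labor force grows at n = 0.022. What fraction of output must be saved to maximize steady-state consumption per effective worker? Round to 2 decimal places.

Break-even investment rate: n + g + δ = 0.022 + 0.018 + 0.096 = 0.136.
At the golden rule MPK = n+g+δ, and in any Cobb-Douglas steady state s = (n+g+δ)·k/y = MPK·k/y = capital's share 0.47.

s_gold = 0.47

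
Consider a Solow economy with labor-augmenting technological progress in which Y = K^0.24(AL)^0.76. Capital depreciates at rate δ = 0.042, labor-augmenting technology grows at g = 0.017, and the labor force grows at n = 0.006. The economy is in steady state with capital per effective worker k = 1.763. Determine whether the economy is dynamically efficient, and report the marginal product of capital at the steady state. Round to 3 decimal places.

dynamically efficient; MPK ≈ 0.156

Capital per effective worker breaks even when investment replaces (n + g + δ)·k; here n + g + δ = 0.065.
MPK = 0.24·k^(0.24−1) = 0.24·1.763^(-0.76) ≈ 0.1560.
MPK > 0.065, so the economy is dynamically efficient (under-saving).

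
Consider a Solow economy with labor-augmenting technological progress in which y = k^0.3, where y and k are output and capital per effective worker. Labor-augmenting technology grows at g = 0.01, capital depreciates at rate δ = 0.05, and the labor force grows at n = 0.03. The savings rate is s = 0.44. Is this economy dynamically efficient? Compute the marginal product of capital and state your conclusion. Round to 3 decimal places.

The effective depreciation rate is n + g + δ = 0.03 + 0.01 + 0.05 = 0.09.
Steady-state k*: s·k^0.3 = 0.09·k gives k* = (0.44/0.09)^(1/0.7) ≈ 9.6513.
MPK = 0.3·9.6513^(-0.7) ≈ 0.0614.
MPK < n+g+δ = 0.09, so the economy is dynamically inefficient (over-saving).

dynamically inefficient; MPK ≈ 0.061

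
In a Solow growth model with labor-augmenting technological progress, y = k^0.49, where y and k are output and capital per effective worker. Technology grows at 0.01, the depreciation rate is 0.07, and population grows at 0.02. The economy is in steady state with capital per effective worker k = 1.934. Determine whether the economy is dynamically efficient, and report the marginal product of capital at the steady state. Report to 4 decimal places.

dynamically efficient; MPK ≈ 0.3500

Break-even investment rate: n + g + δ = 0.02 + 0.01 + 0.07 = 0.1.
MPK = 0.49·k^(0.49−1) = 0.49·1.934^(-0.51) ≈ 0.3500.
MPK > 0.1, so the economy is dynamically efficient (under-saving).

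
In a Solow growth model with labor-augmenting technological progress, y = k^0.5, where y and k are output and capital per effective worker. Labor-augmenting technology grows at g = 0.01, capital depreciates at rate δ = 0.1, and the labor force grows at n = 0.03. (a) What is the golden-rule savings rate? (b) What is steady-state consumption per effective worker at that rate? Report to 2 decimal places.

(a) s_gold = 0.50; (b) c_gold ≈ 1.79

n + g + δ = 0.03 + 0.01 + 0.1 = 0.14.
For Cobb-Douglas, s_gold equals capital's share: s_gold = 0.5.
Setting f'(k) = n+g+δ gives 0.5·k^(0.5−1) = 0.14, hence k_gold = (0.5/0.14)^(1/0.5) ≈ 12.7551.
y_gold = 12.7551^0.5 ≈ 3.5714; c_gold = (1−0.5)·y_gold ≈ 1.7857.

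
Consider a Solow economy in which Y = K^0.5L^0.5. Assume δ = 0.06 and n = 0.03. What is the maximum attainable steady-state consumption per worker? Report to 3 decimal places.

c_gold ≈ 2.778

Capital per worker breaks even when investment replaces (n + δ)·k; here n + δ = 0.09.
Maximizing c = f(k) − (n+δ)·k gives f'(k) = n+δ, i.e. 0.5·k^(0.5−1) = 0.09, so k_gold = (0.5/0.09)^(1/0.5) ≈ 30.8642.
y_gold = 30.8642^0.5 ≈ 5.5556.
c_gold = y_gold − (n+δ)·k_gold = 5.5556 − 0.09·30.8642 ≈ 2.7778.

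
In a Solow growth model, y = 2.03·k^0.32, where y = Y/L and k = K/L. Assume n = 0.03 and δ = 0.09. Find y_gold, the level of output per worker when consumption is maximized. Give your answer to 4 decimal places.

n + δ = 0.03 + 0.09 = 0.12.
At the golden rule the marginal product of capital equals n+δ: 0.32·2.03·k^(0.32−1) = 0.12. Solving, k_gold = (0.32·2.03/0.12)^(1/0.68) ≈ 11.9846.
Output: y_gold = 2.03·k_gold^0.32 = 2.03·11.9846^0.32 ≈ 4.4942.

y_gold ≈ 4.4942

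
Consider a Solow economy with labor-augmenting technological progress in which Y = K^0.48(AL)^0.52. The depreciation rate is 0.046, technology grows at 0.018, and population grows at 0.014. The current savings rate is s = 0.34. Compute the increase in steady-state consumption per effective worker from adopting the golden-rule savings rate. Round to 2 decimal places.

Capital per effective worker breaks even when investment replaces (n + g + δ)·k; here n + g + δ = 0.078.
Current steady state (s = 0.34): k* = (0.34/0.078)^(1/0.52) ≈ 16.9662, y* = 16.9662^0.48 ≈ 3.8923, c* = (1−0.34)·3.8923 ≈ 2.5689.
Maximizing c = f(k) − (n+g+δ)·k gives f'(k) = n+g+δ, i.e. 0.48·k^(0.48−1) = 0.078, so k_gold = (0.48/0.078)^(1/0.52) ≈ 32.9298.
y_gold = 32.9298^0.48 ≈ 5.3511, c_gold = y_gold − 0.078·k_gold ≈ 2.7826.
Gain: Δc = 2.7826 − 2.5689 ≈ 0.2137.

Δc ≈ 0.21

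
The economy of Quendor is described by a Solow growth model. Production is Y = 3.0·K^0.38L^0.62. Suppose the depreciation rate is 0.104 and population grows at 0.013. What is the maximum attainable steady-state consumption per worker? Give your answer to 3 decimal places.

c_gold ≈ 7.508

n + δ = 0.013 + 0.104 = 0.117.
At the golden rule the marginal product of capital equals n+δ: 0.38·3.0·k^(0.38−1) = 0.117. Solving, k_gold = (0.38·3.0/0.117)^(1/0.62) ≈ 39.3286.
y_gold = 3.0·39.3286^0.38 ≈ 12.1091.
c_gold = y_gold − (n+δ)·k_gold = 12.1091 − 0.117·39.3286 ≈ 7.5076.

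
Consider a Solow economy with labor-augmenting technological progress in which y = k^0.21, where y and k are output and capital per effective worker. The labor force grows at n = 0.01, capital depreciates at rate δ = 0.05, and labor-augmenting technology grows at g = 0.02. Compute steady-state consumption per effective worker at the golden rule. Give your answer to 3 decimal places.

Break-even investment rate: n + g + δ = 0.01 + 0.02 + 0.05 = 0.08.
Golden rule sets MPK = n+g+δ: 0.21·k^(0.21−1) = 0.08, so k_gold = (0.21/0.08)^(1/0.79) ≈ 3.3927.
y_gold = 3.3927^0.21 ≈ 1.2925.
c_gold = y_gold − (n+g+δ)·k_gold = 1.2925 − 0.08·3.3927 ≈ 1.0210.

c_gold ≈ 1.021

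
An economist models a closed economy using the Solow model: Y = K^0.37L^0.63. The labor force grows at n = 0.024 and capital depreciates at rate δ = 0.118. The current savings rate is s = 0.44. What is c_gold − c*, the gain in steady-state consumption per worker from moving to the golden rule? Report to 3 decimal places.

Break-even investment rate: n + δ = 0.024 + 0.118 = 0.142.
Current steady state (s = 0.44): k* = (0.44/0.142)^(1/0.63) ≈ 6.0204, y* = 6.0204^0.37 ≈ 1.9429, c* = (1−0.44)·1.9429 ≈ 1.0881.
At the golden rule the marginal product of capital equals n+δ: 0.37·k^(0.37−1) = 0.142. Solving, k_gold = (0.37/0.142)^(1/0.63) ≈ 4.5728.
y_gold = 4.5728^0.37 ≈ 1.7550, c_gold = y_gold − 0.142·k_gold ≈ 1.1056.
Gain: Δc = 1.1056 − 1.0881 ≈ 0.0176.

Δc ≈ 0.018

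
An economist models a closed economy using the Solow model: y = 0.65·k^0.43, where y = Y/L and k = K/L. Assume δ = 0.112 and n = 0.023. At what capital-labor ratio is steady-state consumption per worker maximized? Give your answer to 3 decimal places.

k_gold ≈ 3.585

Break-even investment rate: n + δ = 0.023 + 0.112 = 0.135.
At the golden rule the marginal product of capital equals n+δ: 0.43·0.65·k^(0.43−1) = 0.135. Solving, k_gold = (0.43·0.65/0.135)^(1/0.57) ≈ 3.5848.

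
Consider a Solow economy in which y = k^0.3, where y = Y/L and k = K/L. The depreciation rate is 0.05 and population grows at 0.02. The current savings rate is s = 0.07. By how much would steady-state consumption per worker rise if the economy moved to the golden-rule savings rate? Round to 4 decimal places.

Δc ≈ 0.3761

The effective depreciation rate is n + δ = 0.02 + 0.05 = 0.07.
Current steady state (s = 0.07): k* = (0.07/0.07)^(1/0.7) ≈ 1.0000, y* = 1.0000^0.3 ≈ 1.0000, c* = (1−0.07)·1.0000 ≈ 0.9300.
Setting f'(k) = n+δ gives 0.3·k^(0.3−1) = 0.07, hence k_gold = (0.3/0.07)^(1/0.7) ≈ 7.9963.
y_gold = 7.9963^0.3 ≈ 1.8658, c_gold = y_gold − 0.07·k_gold ≈ 1.3061.
Gain: Δc = 1.3061 − 0.9300 ≈ 0.3761.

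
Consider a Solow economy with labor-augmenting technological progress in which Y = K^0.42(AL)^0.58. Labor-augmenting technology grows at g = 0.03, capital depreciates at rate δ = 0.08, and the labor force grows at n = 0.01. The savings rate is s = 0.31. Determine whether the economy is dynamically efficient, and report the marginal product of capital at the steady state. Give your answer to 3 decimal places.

Break-even investment rate: n + g + δ = 0.01 + 0.03 + 0.08 = 0.12.
Steady-state k*: s·k^0.42 = 0.12·k gives k* = (0.31/0.12)^(1/0.58) ≈ 5.1364.
MPK = 0.42·5.1364^(-0.58) ≈ 0.1626.
MPK > n+g+δ = 0.12, so the economy is dynamically efficient (under-saving).

dynamically efficient; MPK ≈ 0.163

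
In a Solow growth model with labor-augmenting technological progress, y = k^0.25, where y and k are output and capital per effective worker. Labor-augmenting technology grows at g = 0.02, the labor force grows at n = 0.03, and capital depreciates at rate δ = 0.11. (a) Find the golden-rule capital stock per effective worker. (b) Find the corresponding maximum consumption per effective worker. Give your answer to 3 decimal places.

(a) k_gold ≈ 1.813; (b) c_gold ≈ 0.870

Break-even investment rate: n + g + δ = 0.03 + 0.02 + 0.11 = 0.16.
At the golden rule the marginal product of capital equals n+g+δ: 0.25·k^(0.25−1) = 0.16. Solving, k_gold = (0.25/0.16)^(1/0.75) ≈ 1.8131.
y_gold = 1.8131^0.25 ≈ 1.1604; c_gold = y_gold − 0.16·k_gold ≈ 0.8703.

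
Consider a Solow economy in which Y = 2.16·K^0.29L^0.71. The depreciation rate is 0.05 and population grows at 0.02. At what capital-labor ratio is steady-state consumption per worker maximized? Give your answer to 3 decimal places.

k_gold ≈ 21.903

Capital per worker breaks even when investment replaces (n + δ)·k; here n + δ = 0.07.
Maximizing c = f(k) − (n+δ)·k gives f'(k) = n+δ, i.e. 0.29·2.16·k^(0.29−1) = 0.07, so k_gold = (0.29·2.16/0.07)^(1/0.71) ≈ 21.9027.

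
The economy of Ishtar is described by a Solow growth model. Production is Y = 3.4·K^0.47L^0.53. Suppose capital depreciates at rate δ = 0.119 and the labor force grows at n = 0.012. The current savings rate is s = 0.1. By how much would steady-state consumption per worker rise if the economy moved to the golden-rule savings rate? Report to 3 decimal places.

Δc ≈ 9.432

Capital per worker breaks even when investment replaces (n + δ)·k; here n + δ = 0.131.
Current steady state (s = 0.1): k* = (0.1·3.4/0.131)^(1/0.53) ≈ 6.0468, y* = 3.4·6.0468^0.47 ≈ 7.9213, c* = (1−0.1)·7.9213 ≈ 7.1291.
Golden rule sets MPK = n+δ: 0.47·3.4·k^(0.47−1) = 0.131, so k_gold = (0.47·3.4/0.131)^(1/0.53) ≈ 112.1071.
y_gold = 3.4·112.1071^0.47 ≈ 31.2469, c_gold = y_gold − 0.131·k_gold ≈ 16.5608.
Gain: Δc = 16.5608 − 7.1291 ≈ 9.4317.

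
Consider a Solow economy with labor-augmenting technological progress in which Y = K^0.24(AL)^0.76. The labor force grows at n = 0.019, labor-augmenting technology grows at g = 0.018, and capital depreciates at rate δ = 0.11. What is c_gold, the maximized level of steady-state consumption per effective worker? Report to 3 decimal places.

c_gold ≈ 0.887

Break-even investment rate: n + g + δ = 0.019 + 0.018 + 0.11 = 0.147.
At the golden rule the marginal product of capital equals n+g+δ: 0.24·k^(0.24−1) = 0.147. Solving, k_gold = (0.24/0.147)^(1/0.76) ≈ 1.9060.
y_gold = 1.9060^0.24 ≈ 1.1674.
c_gold = y_gold − (n+g+δ)·k_gold = 1.1674 − 0.147·1.9060 ≈ 0.8872.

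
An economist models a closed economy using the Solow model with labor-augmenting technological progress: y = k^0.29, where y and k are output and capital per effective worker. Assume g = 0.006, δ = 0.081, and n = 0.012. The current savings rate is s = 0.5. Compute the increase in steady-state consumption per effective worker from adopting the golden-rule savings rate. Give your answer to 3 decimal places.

Break-even investment rate: n + g + δ = 0.012 + 0.006 + 0.081 = 0.099.
Current steady state (s = 0.5): k* = (0.5/0.099)^(1/0.71) ≈ 9.7862, y* = 9.7862^0.29 ≈ 1.9377, c* = (1−0.5)·1.9377 ≈ 0.9688.
Maximizing c = f(k) − (n+g+δ)·k gives f'(k) = n+g+δ, i.e. 0.29·k^(0.29−1) = 0.099, so k_gold = (0.29/0.099)^(1/0.71) ≈ 4.5437.
y_gold = 4.5437^0.29 ≈ 1.5511, c_gold = y_gold − 0.099·k_gold ≈ 1.1013.
Gain: Δc = 1.1013 − 0.9688 ≈ 0.1325.

Δc ≈ 0.132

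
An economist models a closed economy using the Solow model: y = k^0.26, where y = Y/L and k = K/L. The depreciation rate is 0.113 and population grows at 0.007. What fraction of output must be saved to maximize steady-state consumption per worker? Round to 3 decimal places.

n + δ = 0.007 + 0.113 = 0.12.
At the golden rule MPK = n+δ, and in any Cobb-Douglas steady state s = (n+δ)·k/y = MPK·k/y = capital's share 0.26.

s_gold = 0.260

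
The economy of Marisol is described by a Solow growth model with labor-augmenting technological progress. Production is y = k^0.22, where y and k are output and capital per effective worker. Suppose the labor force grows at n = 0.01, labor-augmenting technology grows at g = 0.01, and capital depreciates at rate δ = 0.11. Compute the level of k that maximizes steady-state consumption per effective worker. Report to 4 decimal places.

Capital per effective worker breaks even when investment replaces (n + g + δ)·k; here n + g + δ = 0.13.
Maximizing c = f(k) − (n+g+δ)·k gives f'(k) = n+g+δ, i.e. 0.22·k^(0.22−1) = 0.13, so k_gold = (0.22/0.13)^(1/0.78) ≈ 1.9630.

k_gold ≈ 1.9630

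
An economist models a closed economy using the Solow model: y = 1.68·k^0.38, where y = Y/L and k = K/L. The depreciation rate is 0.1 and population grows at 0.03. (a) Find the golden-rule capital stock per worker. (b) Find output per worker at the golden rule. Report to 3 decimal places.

(a) k_gold ≈ 13.024; (b) y_gold ≈ 4.456

The effective depreciation rate is n + δ = 0.03 + 0.1 = 0.13.
At the golden rule the marginal product of capital equals n+δ: 0.38·1.68·k^(0.38−1) = 0.13. Solving, k_gold = (0.38·1.68/0.13)^(1/0.62) ≈ 13.0244.
y_gold = 1.68·13.0244^0.38 ≈ 4.4557.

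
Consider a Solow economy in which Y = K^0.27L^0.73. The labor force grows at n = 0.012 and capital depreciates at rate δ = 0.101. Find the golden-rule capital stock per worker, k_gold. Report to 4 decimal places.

The effective depreciation rate is n + δ = 0.012 + 0.101 = 0.113.
Setting f'(k) = n+δ gives 0.27·k^(0.27−1) = 0.113, hence k_gold = (0.27/0.113)^(1/0.73) ≈ 3.2976.

k_gold ≈ 3.2976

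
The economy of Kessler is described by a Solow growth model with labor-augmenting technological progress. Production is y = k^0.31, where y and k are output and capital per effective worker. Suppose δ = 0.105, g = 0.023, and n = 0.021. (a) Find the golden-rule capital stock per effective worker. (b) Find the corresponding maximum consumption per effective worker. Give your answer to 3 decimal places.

The effective depreciation rate is n + g + δ = 0.021 + 0.023 + 0.105 = 0.149.
Maximizing c = f(k) − (n+g+δ)·k gives f'(k) = n+g+δ, i.e. 0.31·k^(0.31−1) = 0.149, so k_gold = (0.31/0.149)^(1/0.69) ≈ 2.8915.
y_gold = 2.8915^0.31 ≈ 1.3898; c_gold = y_gold − 0.149·k_gold ≈ 0.9590.

(a) k_gold ≈ 2.892; (b) c_gold ≈ 0.959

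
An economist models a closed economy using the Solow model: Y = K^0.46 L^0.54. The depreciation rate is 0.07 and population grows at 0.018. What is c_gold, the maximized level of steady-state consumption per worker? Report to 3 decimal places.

The effective depreciation rate is n + δ = 0.018 + 0.07 = 0.088.
Setting f'(k) = n+δ gives 0.46·k^(0.46−1) = 0.088, hence k_gold = (0.46/0.088)^(1/0.54) ≈ 21.3865.
y_gold = 21.3865^0.46 ≈ 4.0913.
c_gold = y_gold − (n+δ)·k_gold = 4.0913 − 0.088·21.3865 ≈ 2.2093.

c_gold ≈ 2.209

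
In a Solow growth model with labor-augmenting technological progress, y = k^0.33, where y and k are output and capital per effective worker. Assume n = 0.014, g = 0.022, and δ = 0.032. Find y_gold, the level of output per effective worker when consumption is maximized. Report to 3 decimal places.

n + g + δ = 0.014 + 0.022 + 0.032 = 0.068.
Maximizing c = f(k) − (n+g+δ)·k gives f'(k) = n+g+δ, i.e. 0.33·k^(0.33−1) = 0.068, so k_gold = (0.33/0.068)^(1/0.67) ≈ 10.5655.
Output: y_gold = k_gold^0.33 = 10.5655^0.33 ≈ 2.1771.

y_gold ≈ 2.177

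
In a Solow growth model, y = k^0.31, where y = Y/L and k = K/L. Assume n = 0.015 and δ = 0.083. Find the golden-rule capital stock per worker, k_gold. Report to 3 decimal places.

k_gold ≈ 5.307

The effective depreciation rate is n + δ = 0.015 + 0.083 = 0.098.
Setting f'(k) = n+δ gives 0.31·k^(0.31−1) = 0.098, hence k_gold = (0.31/0.098)^(1/0.69) ≈ 5.3068.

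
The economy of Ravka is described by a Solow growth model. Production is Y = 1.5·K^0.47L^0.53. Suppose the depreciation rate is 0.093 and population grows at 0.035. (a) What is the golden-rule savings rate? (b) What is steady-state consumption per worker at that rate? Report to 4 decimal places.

(a) s_gold = 0.4700; (b) c_gold ≈ 3.6096

Capital per worker breaks even when investment replaces (n + δ)·k; here n + δ = 0.128.
For Cobb-Douglas, s_gold equals capital's share: s_gold = 0.47.
At the golden rule the marginal product of capital equals n+δ: 0.47·1.5·k^(0.47−1) = 0.128. Solving, k_gold = (0.47·1.5/0.128)^(1/0.53) ≈ 25.0077.
y_gold = 1.5·25.0077^0.47 ≈ 6.8106; c_gold = (1−0.47)·y_gold ≈ 3.6096.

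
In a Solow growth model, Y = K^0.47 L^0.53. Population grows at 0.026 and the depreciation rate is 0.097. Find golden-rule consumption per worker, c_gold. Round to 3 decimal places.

The effective depreciation rate is n + δ = 0.026 + 0.097 = 0.123.
Setting f'(k) = n+δ gives 0.47·k^(0.47−1) = 0.123, hence k_gold = (0.47/0.123)^(1/0.53) ≈ 12.5452.
y_gold = 12.5452^0.47 ≈ 3.2831.
c_gold = y_gold − (n+δ)·k_gold = 3.2831 − 0.123·12.5452 ≈ 1.7400.

c_gold ≈ 1.740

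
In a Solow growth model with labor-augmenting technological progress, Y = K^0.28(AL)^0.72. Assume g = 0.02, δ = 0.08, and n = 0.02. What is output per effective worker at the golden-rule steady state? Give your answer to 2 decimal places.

n + g + δ = 0.02 + 0.02 + 0.08 = 0.12.
Golden rule sets MPK = n+g+δ: 0.28·k^(0.28−1) = 0.12, so k_gold = (0.28/0.12)^(1/0.72) ≈ 3.2440.
Output: y_gold = k_gold^0.28 = 3.2440^0.28 ≈ 1.3903.

y_gold ≈ 1.39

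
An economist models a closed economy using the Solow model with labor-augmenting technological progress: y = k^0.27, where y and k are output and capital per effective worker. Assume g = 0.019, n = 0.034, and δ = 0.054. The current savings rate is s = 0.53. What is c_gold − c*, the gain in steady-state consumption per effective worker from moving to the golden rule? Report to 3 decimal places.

Δc ≈ 0.179

Capital per effective worker breaks even when investment replaces (n + g + δ)·k; here n + g + δ = 0.107.
Current steady state (s = 0.53): k* = (0.53/0.107)^(1/0.73) ≈ 8.9517, y* = 8.9517^0.27 ≈ 1.8072, c* = (1−0.53)·1.8072 ≈ 0.8494.
Setting f'(k) = n+g+δ gives 0.27·k^(0.27−1) = 0.107, hence k_gold = (0.27/0.107)^(1/0.73) ≈ 3.5535.
y_gold = 3.5535^0.27 ≈ 1.4082, c_gold = y_gold − 0.107·k_gold ≈ 1.0280.
Gain: Δc = 1.0280 − 0.8494 ≈ 0.1786.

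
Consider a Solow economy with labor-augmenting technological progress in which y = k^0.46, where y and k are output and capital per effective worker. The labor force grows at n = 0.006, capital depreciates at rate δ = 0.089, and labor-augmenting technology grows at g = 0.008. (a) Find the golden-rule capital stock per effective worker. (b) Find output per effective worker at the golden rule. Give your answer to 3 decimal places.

(a) k_gold ≈ 15.979; (b) y_gold ≈ 3.578

Break-even investment rate: n + g + δ = 0.006 + 0.008 + 0.089 = 0.103.
Setting f'(k) = n+g+δ gives 0.46·k^(0.46−1) = 0.103, hence k_gold = (0.46/0.103)^(1/0.54) ≈ 15.9793.
y_gold = 15.9793^0.46 ≈ 3.5780.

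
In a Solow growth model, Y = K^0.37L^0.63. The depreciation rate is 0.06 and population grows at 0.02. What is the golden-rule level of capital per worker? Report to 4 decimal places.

n + δ = 0.02 + 0.06 = 0.08.
Golden rule sets MPK = n+δ: 0.37·k^(0.37−1) = 0.08, so k_gold = (0.37/0.08)^(1/0.63) ≈ 11.3693.

k_gold ≈ 11.3693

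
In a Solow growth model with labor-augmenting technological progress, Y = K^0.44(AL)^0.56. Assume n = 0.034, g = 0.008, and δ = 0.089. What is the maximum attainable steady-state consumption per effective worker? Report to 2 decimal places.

n + g + δ = 0.034 + 0.008 + 0.089 = 0.131.
Setting f'(k) = n+g+δ gives 0.44·k^(0.44−1) = 0.131, hence k_gold = (0.44/0.131)^(1/0.56) ≈ 8.7018.
y_gold = 8.7018^0.44 ≈ 2.5908.
c_gold = y_gold − (n+g+δ)·k_gold = 2.5908 − 0.131·8.7018 ≈ 1.4508.

c_gold ≈ 1.45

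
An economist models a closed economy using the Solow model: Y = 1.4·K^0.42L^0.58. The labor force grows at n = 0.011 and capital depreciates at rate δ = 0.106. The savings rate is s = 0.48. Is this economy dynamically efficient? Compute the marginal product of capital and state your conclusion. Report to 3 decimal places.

dynamically inefficient; MPK ≈ 0.102

Capital per worker breaks even when investment replaces (n + δ)·k; here n + δ = 0.117.
Steady-state k*: s·A·k^0.42 = 0.117·k gives k* = (0.48·1.4/0.117)^(1/0.58) ≈ 20.3675.
MPK = 0.42·1.4·20.3675^(-0.58) ≈ 0.1024.
MPK < n+δ = 0.117, so the economy is dynamically inefficient (over-saving).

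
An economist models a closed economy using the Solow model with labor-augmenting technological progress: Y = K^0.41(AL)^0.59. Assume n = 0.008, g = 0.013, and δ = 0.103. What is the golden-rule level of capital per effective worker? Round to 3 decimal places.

k_gold ≈ 7.591

Break-even investment rate: n + g + δ = 0.008 + 0.013 + 0.103 = 0.124.
Maximizing c = f(k) − (n+g+δ)·k gives f'(k) = n+g+δ, i.e. 0.41·k^(0.41−1) = 0.124, so k_gold = (0.41/0.124)^(1/0.59) ≈ 7.5906.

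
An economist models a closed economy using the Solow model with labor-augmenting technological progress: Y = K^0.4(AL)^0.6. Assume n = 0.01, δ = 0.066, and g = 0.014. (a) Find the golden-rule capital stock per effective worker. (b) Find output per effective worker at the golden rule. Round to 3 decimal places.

The effective depreciation rate is n + g + δ = 0.01 + 0.014 + 0.066 = 0.09.
Maximizing c = f(k) − (n+g+δ)·k gives f'(k) = n+g+δ, i.e. 0.4·k^(0.4−1) = 0.09, so k_gold = (0.4/0.09)^(1/0.6) ≈ 12.0142.
y_gold = 12.0142^0.4 ≈ 2.7032.

(a) k_gold ≈ 12.014; (b) y_gold ≈ 2.703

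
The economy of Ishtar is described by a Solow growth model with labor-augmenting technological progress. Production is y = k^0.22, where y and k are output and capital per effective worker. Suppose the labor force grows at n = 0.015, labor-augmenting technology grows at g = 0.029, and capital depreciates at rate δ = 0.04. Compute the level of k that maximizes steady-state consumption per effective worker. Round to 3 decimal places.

k_gold ≈ 3.436

The effective depreciation rate is n + g + δ = 0.015 + 0.029 + 0.04 = 0.084.
Setting f'(k) = n+g+δ gives 0.22·k^(0.22−1) = 0.084, hence k_gold = (0.22/0.084)^(1/0.78) ≈ 3.4362.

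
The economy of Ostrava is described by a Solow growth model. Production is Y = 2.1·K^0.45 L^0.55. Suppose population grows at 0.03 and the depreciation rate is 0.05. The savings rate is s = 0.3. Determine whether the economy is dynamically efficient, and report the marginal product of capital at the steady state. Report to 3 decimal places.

dynamically efficient; MPK ≈ 0.120

n + δ = 0.03 + 0.05 = 0.08.
Steady-state k*: s·A·k^0.45 = 0.08·k gives k* = (0.3·2.1/0.08)^(1/0.55) ≈ 42.6134.
MPK = 0.45·2.1·42.6134^(-0.55) ≈ 0.1200.
MPK > n+δ = 0.08, so the economy is dynamically efficient (under-saving).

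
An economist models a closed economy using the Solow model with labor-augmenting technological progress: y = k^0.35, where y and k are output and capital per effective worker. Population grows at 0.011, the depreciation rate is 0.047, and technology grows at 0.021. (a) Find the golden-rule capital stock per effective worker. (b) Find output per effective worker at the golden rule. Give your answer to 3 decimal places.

(a) k_gold ≈ 9.875; (b) y_gold ≈ 2.229

Capital per effective worker breaks even when investment replaces (n + g + δ)·k; here n + g + δ = 0.079.
Setting f'(k) = n+g+δ gives 0.35·k^(0.35−1) = 0.079, hence k_gold = (0.35/0.079)^(1/0.65) ≈ 9.8747.
y_gold = 9.8747^0.35 ≈ 2.2289.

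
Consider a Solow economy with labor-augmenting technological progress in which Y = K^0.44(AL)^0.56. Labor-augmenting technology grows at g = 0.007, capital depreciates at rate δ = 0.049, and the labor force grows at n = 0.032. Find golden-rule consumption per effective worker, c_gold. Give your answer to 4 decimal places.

n + g + δ = 0.032 + 0.007 + 0.049 = 0.088.
Setting f'(k) = n+g+δ gives 0.44·k^(0.44−1) = 0.088, hence k_gold = (0.44/0.088)^(1/0.56) ≈ 17.7076.
y_gold = 17.7076^0.44 ≈ 3.5415.
c_gold = y_gold − (n+g+δ)·k_gold = 3.5415 − 0.088·17.7076 ≈ 1.9833.

c_gold ≈ 1.9833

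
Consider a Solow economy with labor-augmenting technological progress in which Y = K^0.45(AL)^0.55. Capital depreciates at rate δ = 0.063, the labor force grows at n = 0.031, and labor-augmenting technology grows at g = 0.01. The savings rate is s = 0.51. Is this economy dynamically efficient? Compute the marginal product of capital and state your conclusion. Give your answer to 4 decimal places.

dynamically inefficient; MPK ≈ 0.0918

Break-even investment rate: n + g + δ = 0.031 + 0.01 + 0.063 = 0.104.
Steady-state k*: s·k^0.45 = 0.104·k gives k* = (0.51/0.104)^(1/0.55) ≈ 18.0103.
MPK = 0.45·18.0103^(-0.55) ≈ 0.0918.
MPK < n+g+δ = 0.104, so the economy is dynamically inefficient (over-saving).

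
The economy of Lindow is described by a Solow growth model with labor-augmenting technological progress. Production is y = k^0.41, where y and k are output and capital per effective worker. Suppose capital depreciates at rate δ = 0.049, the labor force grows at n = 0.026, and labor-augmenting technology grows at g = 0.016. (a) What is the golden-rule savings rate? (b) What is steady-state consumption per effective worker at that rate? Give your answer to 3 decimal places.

(a) s_gold = 0.410; (b) c_gold ≈ 1.679

n + g + δ = 0.026 + 0.016 + 0.049 = 0.091.
For Cobb-Douglas, s_gold equals capital's share: s_gold = 0.41.
At the golden rule the marginal product of capital equals n+g+δ: 0.41·k^(0.41−1) = 0.091. Solving, k_gold = (0.41/0.091)^(1/0.59) ≈ 12.8244.
y_gold = 12.8244^0.41 ≈ 2.8464; c_gold = (1−0.41)·y_gold ≈ 1.6794.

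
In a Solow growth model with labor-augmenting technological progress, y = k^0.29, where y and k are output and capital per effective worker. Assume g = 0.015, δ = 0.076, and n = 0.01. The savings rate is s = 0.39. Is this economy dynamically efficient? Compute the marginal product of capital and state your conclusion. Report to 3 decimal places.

Break-even investment rate: n + g + δ = 0.01 + 0.015 + 0.076 = 0.101.
Steady-state k*: s·k^0.29 = 0.101·k gives k* = (0.39/0.101)^(1/0.71) ≈ 6.7050.
MPK = 0.29·6.7050^(-0.71) ≈ 0.0751.
MPK < n+g+δ = 0.101, so the economy is dynamically inefficient (over-saving).

dynamically inefficient; MPK ≈ 0.075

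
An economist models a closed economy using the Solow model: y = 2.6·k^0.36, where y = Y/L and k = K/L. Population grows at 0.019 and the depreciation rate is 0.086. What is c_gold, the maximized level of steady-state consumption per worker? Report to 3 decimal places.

c_gold ≈ 5.696

n + δ = 0.019 + 0.086 = 0.105.
At the golden rule the marginal product of capital equals n+δ: 0.36·2.6·k^(0.36−1) = 0.105. Solving, k_gold = (0.36·2.6/0.105)^(1/0.64) ≈ 30.5148.
y_gold = 2.6·30.5148^0.36 ≈ 8.9001.
c_gold = y_gold − (n+δ)·k_gold = 8.9001 − 0.105·30.5148 ≈ 5.6961.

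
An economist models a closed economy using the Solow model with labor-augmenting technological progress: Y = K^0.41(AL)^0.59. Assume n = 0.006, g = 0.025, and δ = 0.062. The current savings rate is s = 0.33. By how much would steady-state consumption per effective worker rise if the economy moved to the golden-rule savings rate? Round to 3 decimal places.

Δc ≈ 0.039

n + g + δ = 0.006 + 0.025 + 0.062 = 0.093.
Current steady state (s = 0.33): k* = (0.33/0.093)^(1/0.59) ≈ 8.5557, y* = 8.5557^0.41 ≈ 2.4112, c* = (1−0.33)·2.4112 ≈ 1.6155.
Setting f'(k) = n+g+δ gives 0.41·k^(0.41−1) = 0.093, hence k_gold = (0.41/0.093)^(1/0.59) ≈ 12.3605.
y_gold = 12.3605^0.41 ≈ 2.8037, c_gold = y_gold − 0.093·k_gold ≈ 1.6542.
Gain: Δc = 1.6542 − 1.6155 ≈ 0.0387.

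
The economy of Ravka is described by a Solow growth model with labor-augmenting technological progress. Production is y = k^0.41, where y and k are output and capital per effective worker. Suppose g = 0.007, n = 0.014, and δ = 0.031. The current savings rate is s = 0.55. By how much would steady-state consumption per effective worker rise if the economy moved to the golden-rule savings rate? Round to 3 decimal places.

Δc ≈ 0.160

n + g + δ = 0.014 + 0.007 + 0.031 = 0.052.
Current steady state (s = 0.55): k* = (0.55/0.052)^(1/0.59) ≈ 54.4756, y* = 54.4756^0.41 ≈ 5.1504, c* = (1−0.55)·5.1504 ≈ 2.3177.
At the golden rule the marginal product of capital equals n+g+δ: 0.41·k^(0.41−1) = 0.052. Solving, k_gold = (0.41/0.052)^(1/0.59) ≈ 33.1106.
y_gold = 33.1106^0.41 ≈ 4.1994, c_gold = y_gold − 0.052·k_gold ≈ 2.4776.
Gain: Δc = 2.4776 − 2.3177 ≈ 0.1600.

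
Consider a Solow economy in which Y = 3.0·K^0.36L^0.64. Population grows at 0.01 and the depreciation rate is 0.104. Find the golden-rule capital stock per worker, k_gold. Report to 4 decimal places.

k_gold ≈ 33.5591

n + δ = 0.01 + 0.104 = 0.114.
Setting f'(k) = n+δ gives 0.36·3.0·k^(0.36−1) = 0.114, hence k_gold = (0.36·3.0/0.114)^(1/0.64) ≈ 33.5591.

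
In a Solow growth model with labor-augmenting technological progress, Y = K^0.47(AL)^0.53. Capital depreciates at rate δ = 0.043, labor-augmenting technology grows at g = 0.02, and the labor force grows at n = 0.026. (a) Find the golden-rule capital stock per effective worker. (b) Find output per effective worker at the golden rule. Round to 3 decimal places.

(a) k_gold ≈ 23.099; (b) y_gold ≈ 4.374

Capital per effective worker breaks even when investment replaces (n + g + δ)·k; here n + g + δ = 0.089.
Setting f'(k) = n+g+δ gives 0.47·k^(0.47−1) = 0.089, hence k_gold = (0.47/0.089)^(1/0.53) ≈ 23.0993.
y_gold = 23.0993^0.47 ≈ 4.3741.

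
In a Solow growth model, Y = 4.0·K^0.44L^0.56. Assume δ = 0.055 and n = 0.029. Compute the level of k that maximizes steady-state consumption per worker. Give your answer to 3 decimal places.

Capital per worker breaks even when investment replaces (n + δ)·k; here n + δ = 0.084.
Setting f'(k) = n+δ gives 0.44·4.0·k^(0.44−1) = 0.084, hence k_gold = (0.44·4.0/0.084)^(1/0.56) ≈ 228.7417.

k_gold ≈ 228.742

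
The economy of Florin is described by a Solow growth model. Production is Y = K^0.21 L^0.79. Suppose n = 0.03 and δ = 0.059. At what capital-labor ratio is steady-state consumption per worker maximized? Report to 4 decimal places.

Break-even investment rate: n + δ = 0.03 + 0.059 = 0.089.
Setting f'(k) = n+δ gives 0.21·k^(0.21−1) = 0.089, hence k_gold = (0.21/0.089)^(1/0.79) ≈ 2.9644.

k_gold ≈ 2.9644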